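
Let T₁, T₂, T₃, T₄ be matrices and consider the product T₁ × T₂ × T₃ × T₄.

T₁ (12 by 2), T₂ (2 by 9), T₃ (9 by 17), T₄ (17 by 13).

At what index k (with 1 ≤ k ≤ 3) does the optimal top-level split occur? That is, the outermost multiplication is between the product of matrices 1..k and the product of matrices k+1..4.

1

Adjacent pairs: T₁T₂ = 12·2·9 = 216; T₂T₃ = 2·9·17 = 306; T₃T₄ = 9·17·13 = 1989.
Length 3: T₁..T₃: k=1: 0+306+12·2·17=714; k=2: 216+0+12·9·17=2052 → min 714 | T₂..T₄: k=2: 0+1989+2·9·13=2223; k=3: 306+0+2·17·13=748 → min 748.
Top-level splits: k=1: (T₁..T₁)·(T₂..T₄) → 0+748+12·2·13 = 1060; k=2: (T₁..T₂)·(T₃..T₄) → 216+1989+12·9·13 = 3609; k=3: (T₁..T₃)·(T₄..T₄) → 714+0+12·17·13 = 3366.
Best split is after T₁, i.e. k = 1.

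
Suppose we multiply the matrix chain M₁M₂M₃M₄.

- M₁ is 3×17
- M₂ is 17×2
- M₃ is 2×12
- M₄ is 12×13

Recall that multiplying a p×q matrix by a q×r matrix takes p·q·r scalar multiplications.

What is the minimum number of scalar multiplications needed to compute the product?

492

Adjacent pairs: M₁M₂ = 3·17·2 = 102; M₂M₃ = 17·2·12 = 408; M₃M₄ = 2·12·13 = 312.
Length 3: M₁..M₃: k=1: 0+408+3·17·12=1020; k=2: 102+0+3·2·12=174 → min 174 | M₂..M₄: k=2: 0+312+17·2·13=754; k=3: 408+0+17·12·13=3060 → min 754.
Length 4: M₁..M₄: k=1: 0+754+3·17·13=1417; k=2: 102+312+3·2·13=492; k=3: 174+0+3·12·13=642 → min 492.
Optimal order: ((M₁M₂)(M₃M₄)) with cost 492.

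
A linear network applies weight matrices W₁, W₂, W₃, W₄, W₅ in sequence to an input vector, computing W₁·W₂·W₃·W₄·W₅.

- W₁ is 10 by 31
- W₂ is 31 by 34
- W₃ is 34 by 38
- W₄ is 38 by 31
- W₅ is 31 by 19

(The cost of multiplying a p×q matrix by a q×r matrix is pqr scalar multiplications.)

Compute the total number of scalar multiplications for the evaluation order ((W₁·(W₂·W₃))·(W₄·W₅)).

(W₂·W₃): 31×34 by 34×38 → 31×38, cost 31·34·38 = 40052
(W₁·(W₂·W₃)): 10×31 by 31×38 → 10×38, cost 10·31·38 = 11780; cumulative 51832
(W₄·W₅): 38×31 by 31×19 → 38×19, cost 38·31·19 = 22382
((W₁·(W₂·W₃))·(W₄·W₅)): 10×38 by 38×19 → 10×19, cost 10·38·19 = 7220; cumulative 81434
Total: 81434 scalar multiplications.

81434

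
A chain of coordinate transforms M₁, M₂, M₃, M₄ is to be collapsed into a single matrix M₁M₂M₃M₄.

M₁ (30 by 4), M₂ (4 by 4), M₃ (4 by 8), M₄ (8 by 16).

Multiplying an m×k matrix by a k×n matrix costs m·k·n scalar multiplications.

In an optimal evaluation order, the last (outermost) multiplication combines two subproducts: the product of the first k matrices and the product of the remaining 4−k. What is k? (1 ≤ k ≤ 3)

1

Adjacent pairs: M₁M₂ = 30·4·4 = 480; M₂M₃ = 4·4·8 = 128; M₃M₄ = 4·8·16 = 512.
Length 3: M₁..M₃: k=1: 0+128+30·4·8=1088; k=2: 480+0+30·4·8=1440 → min 1088 | M₂..M₄: k=2: 0+512+4·4·16=768; k=3: 128+0+4·8·16=640 → min 640.
Top-level splits: k=1: (M₁..M₁)·(M₂..M₄) → 0+640+30·4·16 = 2560; k=2: (M₁..M₂)·(M₃..M₄) → 480+512+30·4·16 = 2912; k=3: (M₁..M₃)·(M₄..M₄) → 1088+0+30·8·16 = 4928.
Best split is after M₁, i.e. k = 1.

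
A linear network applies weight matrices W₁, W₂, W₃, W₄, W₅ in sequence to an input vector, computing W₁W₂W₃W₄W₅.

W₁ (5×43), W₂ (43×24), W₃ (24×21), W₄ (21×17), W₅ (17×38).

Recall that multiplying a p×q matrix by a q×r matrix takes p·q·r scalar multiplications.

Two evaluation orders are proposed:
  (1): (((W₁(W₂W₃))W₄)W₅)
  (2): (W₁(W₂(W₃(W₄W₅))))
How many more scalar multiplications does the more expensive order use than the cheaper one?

Order (1) = (((W₁(W₂W₃))W₄)W₅): (W₂W₃): 43×24 by 24×21 → 43×21, cost 43·24·21 = 21672; (W₁(W₂W₃)): 5×43 by 43×21 → 5×21, cost 5·43·21 = 4515; cumulative 26187; ((W₁(W₂W₃))W₄): 5×21 by 21×17 → 5×17, cost 5·21·17 = 1785; cumulative 27972; (((W₁(W₂W₃))W₄)W₅): 5×17 by 17×38 → 5×38, cost 5·17·38 = 3230; cumulative 31202. Total 31202.
Order (2) = (W₁(W₂(W₃(W₄W₅)))): (W₄W₅): 21×17 by 17×38 → 21×38, cost 21·17·38 = 13566; (W₃(W₄W₅)): 24×21 by 21×38 → 24×38, cost 24·21·38 = 19152; cumulative 32718; (W₂(W₃(W₄W₅))): 43×24 by 24×38 → 43×38, cost 43·24·38 = 39216; cumulative 71934; (W₁(W₂(W₃(W₄W₅)))): 5×43 by 43×38 → 5×38, cost 5·43·38 = 8170; cumulative 80104. Total 80104.
Difference: |31202 − 80104| = 48902.

48902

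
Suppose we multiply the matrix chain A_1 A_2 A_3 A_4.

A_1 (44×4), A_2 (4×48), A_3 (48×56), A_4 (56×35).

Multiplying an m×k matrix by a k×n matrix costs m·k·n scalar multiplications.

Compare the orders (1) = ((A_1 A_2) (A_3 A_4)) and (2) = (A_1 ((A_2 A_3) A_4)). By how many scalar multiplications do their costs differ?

Order (1) = ((A_1 A_2) (A_3 A_4)): (A_1 A_2): 44×4 by 4×48 → 44×48, cost 44·4·48 = 8448; (A_3 A_4): 48×56 by 56×35 → 48×35, cost 48·56·35 = 94080; ((A_1 A_2) (A_3 A_4)): 44×48 by 48×35 → 44×35, cost 44·48·35 = 73920; cumulative 176448. Total 176448.
Order (2) = (A_1 ((A_2 A_3) A_4)): (A_2 A_3): 4×48 by 48×56 → 4×56, cost 4·48·56 = 10752; ((A_2 A_3) A_4): 4×56 by 56×35 → 4×35, cost 4·56·35 = 7840; cumulative 18592; (A_1 ((A_2 A_3) A_4)): 44×4 by 4×35 → 44×35, cost 44·4·35 = 6160; cumulative 24752. Total 24752.
Difference: |176448 − 24752| = 151696.

151696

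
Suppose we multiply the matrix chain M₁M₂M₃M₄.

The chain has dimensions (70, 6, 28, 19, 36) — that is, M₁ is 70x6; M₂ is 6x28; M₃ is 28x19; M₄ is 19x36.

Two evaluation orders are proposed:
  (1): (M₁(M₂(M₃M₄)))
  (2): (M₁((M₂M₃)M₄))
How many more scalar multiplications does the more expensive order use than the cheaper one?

17904

Order (1) = (M₁(M₂(M₃M₄))): (M₃M₄): 28×19 by 19×36 → 28×36, cost 28·19·36 = 19152; (M₂(M₃M₄)): 6×28 by 28×36 → 6×36, cost 6·28·36 = 6048; cumulative 25200; (M₁(M₂(M₃M₄))): 70×6 by 6×36 → 70×36, cost 70·6·36 = 15120; cumulative 40320. Total 40320.
Order (2) = (M₁((M₂M₃)M₄)): (M₂M₃): 6×28 by 28×19 → 6×19, cost 6·28·19 = 3192; ((M₂M₃)M₄): 6×19 by 19×36 → 6×36, cost 6·19·36 = 4104; cumulative 7296; (M₁((M₂M₃)M₄)): 70×6 by 6×36 → 70×36, cost 70·6·36 = 15120; cumulative 22416. Total 22416.
Difference: |40320 − 22416| = 17904.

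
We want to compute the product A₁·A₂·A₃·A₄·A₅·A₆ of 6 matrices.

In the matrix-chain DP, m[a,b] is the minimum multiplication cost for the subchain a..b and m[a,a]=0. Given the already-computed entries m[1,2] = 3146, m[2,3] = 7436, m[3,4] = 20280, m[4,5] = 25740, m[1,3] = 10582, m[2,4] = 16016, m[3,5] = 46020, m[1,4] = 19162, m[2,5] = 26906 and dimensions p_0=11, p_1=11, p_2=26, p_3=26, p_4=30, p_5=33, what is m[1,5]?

m[1,5] = min over k∈[1,4] of m[1,k]+m[k+1,5]+p_{0}·p_k·p_{5}.
k=1: 0 + 26906 + 11·11·33 = 30899; k=2: 3146 + 46020 + 11·26·33 = 58604; k=3: 10582 + 25740 + 11·26·33 = 45760; k=4: 19162 + 0 + 11·30·33 = 30052.
Minimum: 30052 at k=4.

30052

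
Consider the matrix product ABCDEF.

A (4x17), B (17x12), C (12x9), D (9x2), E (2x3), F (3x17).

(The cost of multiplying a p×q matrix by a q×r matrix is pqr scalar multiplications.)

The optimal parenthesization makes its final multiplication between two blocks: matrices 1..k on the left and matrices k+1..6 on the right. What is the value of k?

Adjacent pairs: AB = 4·17·12 = 816; BC = 17·12·9 = 1836; CD = 12·9·2 = 216; DE = 9·2·3 = 54; EF = 2·3·17 = 102.
Length 3: A..C: k=1: 0+1836+4·17·9=2448; k=2: 816+0+4·12·9=1248 → min 1248 | B..D: k=2: 0+216+17·12·2=624; k=3: 1836+0+17·9·2=2142 → min 624 | C..E: k=3: 0+54+12·9·3=378; k=4: 216+0+12·2·3=288 → min 288 | D..F: k=4: 0+102+9·2·17=408; k=5: 54+0+9·3·17=513 → min 408.
Length 4: A..D: k=1: 0+624+4·17·2=760; k=2: 816+216+4·12·2=1128; k=3: 1248+0+4·9·2=1320 → min 760 | B..E: k=2: 0+288+17·12·3=900; k=3: 1836+54+17·9·3=2349; k=4: 624+0+17·2·3=726 → min 726 | C..F: k=3: 0+408+12·9·17=2244; k=4: 216+102+12·2·17=726; k=5: 288+0+12·3·17=900 → min 726.
Length 5: A..E: k=1: 0+726+4·17·3=930; k=2: 816+288+4·12·3=1248; k=3: 1248+54+4·9·3=1410; k=4: 760+0+4·2·3=784 → min 784 | B..F: k=2: 0+726+17·12·17=4194; k=3: 1836+408+17·9·17=4845; k=4: 624+102+17·2·17=1304; k=5: 726+0+17·3·17=1593 → min 1304.
Top-level splits: k=1: (A..A)·(B..F) → 0+1304+4·17·17 = 2460; k=2: (A..B)·(C..F) → 816+726+4·12·17 = 2358; k=3: (A..C)·(D..F) → 1248+408+4·9·17 = 2268; k=4: (A..D)·(E..F) → 760+102+4·2·17 = 998; k=5: (A..E)·(F..F) → 784+0+4·3·17 = 988.
Best split is after E, i.e. k = 5.

5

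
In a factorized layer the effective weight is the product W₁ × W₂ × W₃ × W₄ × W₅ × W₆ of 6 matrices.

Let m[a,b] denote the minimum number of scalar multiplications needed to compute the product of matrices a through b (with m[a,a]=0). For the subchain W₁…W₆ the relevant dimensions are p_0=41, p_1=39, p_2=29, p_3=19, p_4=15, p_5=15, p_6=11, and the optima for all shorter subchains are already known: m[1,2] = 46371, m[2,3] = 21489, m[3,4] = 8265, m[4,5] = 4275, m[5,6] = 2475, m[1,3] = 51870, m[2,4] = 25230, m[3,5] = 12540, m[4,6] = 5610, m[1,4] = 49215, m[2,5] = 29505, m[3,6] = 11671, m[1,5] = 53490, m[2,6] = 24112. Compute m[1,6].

41701

m[1,6] = min over k∈[1,5] of m[1,k]+m[k+1,6]+p_{0}·p_k·p_{6}.
k=1: 0 + 24112 + 41·39·11 = 41701; k=2: 46371 + 11671 + 41·29·11 = 71121; k=3: 51870 + 5610 + 41·19·11 = 66049; k=4: 49215 + 2475 + 41·15·11 = 58455; k=5: 53490 + 0 + 41·15·11 = 60255.
Minimum: 41701 at k=1.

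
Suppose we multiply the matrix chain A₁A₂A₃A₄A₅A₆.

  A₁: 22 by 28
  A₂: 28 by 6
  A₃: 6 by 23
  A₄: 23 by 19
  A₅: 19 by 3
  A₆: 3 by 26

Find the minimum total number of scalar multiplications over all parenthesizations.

Adjacent pairs: A₁A₂ = 22·28·6 = 3696; A₂A₃ = 28·6·23 = 3864; A₃A₄ = 6·23·19 = 2622; A₄A₅ = 23·19·3 = 1311; A₅A₆ = 19·3·26 = 1482.
Length 3: A₁..A₃: k=1: 0+3864+22·28·23=18032; k=2: 3696+0+22·6·23=6732 → min 6732 | A₂..A₄: k=2: 0+2622+28·6·19=5814; k=3: 3864+0+28·23·19=16100 → min 5814 | A₃..A₅: k=3: 0+1311+6·23·3=1725; k=4: 2622+0+6·19·3=2964 → min 1725 | A₄..A₆: k=4: 0+1482+23·19·26=12844; k=5: 1311+0+23·3·26=3105 → min 3105.
Length 4: A₁..A₄: k=1: 0+5814+22·28·19=17518; k=2: 3696+2622+22·6·19=8826; k=3: 6732+0+22·23·19=16346 → min 8826 | A₂..A₅: k=2: 0+1725+28·6·3=2229; k=3: 3864+1311+28·23·3=7107; k=4: 5814+0+28·19·3=7410 → min 2229 | A₃..A₆: k=3: 0+3105+6·23·26=6693; k=4: 2622+1482+6·19·26=7068; k=5: 1725+0+6·3·26=2193 → min 2193.
Length 5: A₁..A₅: k=1: 0+2229+22·28·3=4077; k=2: 3696+1725+22·6·3=5817; k=3: 6732+1311+22·23·3=9561; k=4: 8826+0+22·19·3=10080 → min 4077 | A₂..A₆: k=2: 0+2193+28·6·26=6561; k=3: 3864+3105+28·23·26=23713; k=4: 5814+1482+28·19·26=21128; k=5: 2229+0+28·3·26=4413 → min 4413.
Length 6: A₁..A₆: k=1: 0+4413+22·28·26=20429; k=2: 3696+2193+22·6·26=9321; k=3: 6732+3105+22·23·26=22993; k=4: 8826+1482+22·19·26=21176; k=5: 4077+0+22·3·26=5793 → min 5793.
Optimal order: ((A₁(A₂(A₃(A₄A₅))))A₆) with cost 5793.

5793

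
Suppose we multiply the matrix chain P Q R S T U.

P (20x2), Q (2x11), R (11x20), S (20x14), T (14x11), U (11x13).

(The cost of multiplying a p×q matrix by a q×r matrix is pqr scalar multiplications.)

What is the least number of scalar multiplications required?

2114

Adjacent pairs: PQ = 20·2·11 = 440; QR = 2·11·20 = 440; RS = 11·20·14 = 3080; ST = 20·14·11 = 3080; TU = 14·11·13 = 2002.
Length 3: P..R: k=1: 0+440+20·2·20=1240; k=2: 440+0+20·11·20=4840 → min 1240 | Q..S: k=2: 0+3080+2·11·14=3388; k=3: 440+0+2·20·14=1000 → min 1000 | R..T: k=3: 0+3080+11·20·11=5500; k=4: 3080+0+11·14·11=4774 → min 4774 | S..U: k=4: 0+2002+20·14·13=5642; k=5: 3080+0+20·11·13=5940 → min 5642.
Length 4: P..S: k=1: 0+1000+20·2·14=1560; k=2: 440+3080+20·11·14=6600; k=3: 1240+0+20·20·14=6840 → min 1560 | Q..T: k=2: 0+4774+2·11·11=5016; k=3: 440+3080+2·20·11=3960; k=4: 1000+0+2·14·11=1308 → min 1308 | R..U: k=3: 0+5642+11·20·13=8502; k=4: 3080+2002+11·14·13=7084; k=5: 4774+0+11·11·13=6347 → min 6347.
Length 5: P..T: k=1: 0+1308+20·2·11=1748; k=2: 440+4774+20·11·11=7634; k=3: 1240+3080+20·20·11=8720; k=4: 1560+0+20·14·11=4640 → min 1748 | Q..U: k=2: 0+6347+2·11·13=6633; k=3: 440+5642+2·20·13=6602; k=4: 1000+2002+2·14·13=3366; k=5: 1308+0+2·11·13=1594 → min 1594.
Length 6: P..U: k=1: 0+1594+20·2·13=2114; k=2: 440+6347+20·11·13=9647; k=3: 1240+5642+20·20·13=12082; k=4: 1560+2002+20·14·13=7202; k=5: 1748+0+20·11·13=4608 → min 2114.
Optimal order: (P ((((Q R) S) T) U)) with cost 2114.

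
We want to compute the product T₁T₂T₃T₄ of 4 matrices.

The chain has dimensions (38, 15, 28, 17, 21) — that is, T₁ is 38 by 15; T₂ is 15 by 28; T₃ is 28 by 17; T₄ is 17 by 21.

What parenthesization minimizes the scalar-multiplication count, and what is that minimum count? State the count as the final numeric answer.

24465

Adjacent pairs: T₁T₂ = 38·15·28 = 15960; T₂T₃ = 15·28·17 = 7140; T₃T₄ = 28·17·21 = 9996.
Length 3: T₁..T₃: k=1: 0+7140+38·15·17=16830; k=2: 15960+0+38·28·17=34048 → min 16830 | T₂..T₄: k=2: 0+9996+15·28·21=18816; k=3: 7140+0+15·17·21=12495 → min 12495.
Length 4: T₁..T₄: k=1: 0+12495+38·15·21=24465; k=2: 15960+9996+38·28·21=48300; k=3: 16830+0+38·17·21=30396 → min 24465.
Optimal parenthesization: (T₁((T₂T₃)T₄)) with cost 24465.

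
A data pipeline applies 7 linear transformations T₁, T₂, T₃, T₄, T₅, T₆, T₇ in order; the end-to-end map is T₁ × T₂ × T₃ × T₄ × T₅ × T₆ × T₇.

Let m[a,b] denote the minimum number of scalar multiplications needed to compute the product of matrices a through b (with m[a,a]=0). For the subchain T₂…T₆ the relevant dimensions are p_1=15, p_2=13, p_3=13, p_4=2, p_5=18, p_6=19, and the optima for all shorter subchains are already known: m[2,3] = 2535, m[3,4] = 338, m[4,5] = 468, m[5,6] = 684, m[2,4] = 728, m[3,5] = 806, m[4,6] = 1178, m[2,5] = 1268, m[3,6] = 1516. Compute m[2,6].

m[2,6] = min over k∈[2,5] of m[2,k]+m[k+1,6]+p_{1}·p_k·p_{6}.
k=2: 0 + 1516 + 15·13·19 = 5221; k=3: 2535 + 1178 + 15·13·19 = 7418; k=4: 728 + 684 + 15·2·19 = 1982; k=5: 1268 + 0 + 15·18·19 = 6398.
Minimum: 1982 at k=4.

1982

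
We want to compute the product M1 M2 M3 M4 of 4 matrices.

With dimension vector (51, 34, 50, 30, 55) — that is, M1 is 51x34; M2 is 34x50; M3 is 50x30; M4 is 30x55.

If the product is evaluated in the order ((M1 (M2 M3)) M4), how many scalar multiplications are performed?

(M2 M3): 34×50 by 50×30 → 34×30, cost 34·50·30 = 51000
(M1 (M2 M3)): 51×34 by 34×30 → 51×30, cost 51·34·30 = 52020; cumulative 103020
((M1 (M2 M3)) M4): 51×30 by 30×55 → 51×55, cost 51·30·55 = 84150; cumulative 187170
Total: 187170 scalar multiplications.

187170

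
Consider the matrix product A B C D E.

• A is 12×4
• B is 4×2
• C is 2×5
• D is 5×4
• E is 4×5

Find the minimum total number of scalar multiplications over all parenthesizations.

296

Adjacent pairs: AB = 12·4·2 = 96; BC = 4·2·5 = 40; CD = 2·5·4 = 40; DE = 5·4·5 = 100.
Length 3: A..C: k=1: 0+40+12·4·5=280; k=2: 96+0+12·2·5=216 → min 216 | B..D: k=2: 0+40+4·2·4=72; k=3: 40+0+4·5·4=120 → min 72 | C..E: k=3: 0+100+2·5·5=150; k=4: 40+0+2·4·5=80 → min 80.
Length 4: A..D: k=1: 0+72+12·4·4=264; k=2: 96+40+12·2·4=232; k=3: 216+0+12·5·4=456 → min 232 | B..E: k=2: 0+80+4·2·5=120; k=3: 40+100+4·5·5=240; k=4: 72+0+4·4·5=152 → min 120.
Length 5: A..E: k=1: 0+120+12·4·5=360; k=2: 96+80+12·2·5=296; k=3: 216+100+12·5·5=616; k=4: 232+0+12·4·5=472 → min 296.
Optimal order: ((A B) ((C D) E)) with cost 296.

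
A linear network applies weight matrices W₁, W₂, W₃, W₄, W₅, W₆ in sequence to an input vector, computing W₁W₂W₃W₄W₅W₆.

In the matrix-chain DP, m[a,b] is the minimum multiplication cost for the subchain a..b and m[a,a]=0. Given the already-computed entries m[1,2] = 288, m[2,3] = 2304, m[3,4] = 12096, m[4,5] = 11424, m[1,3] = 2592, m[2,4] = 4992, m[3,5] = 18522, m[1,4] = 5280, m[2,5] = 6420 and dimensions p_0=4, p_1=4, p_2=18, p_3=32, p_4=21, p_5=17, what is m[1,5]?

m[1,5] = min over k∈[1,4] of m[1,k]+m[k+1,5]+p_{0}·p_k·p_{5}.
k=1: 0 + 6420 + 4·4·17 = 6692; k=2: 288 + 18522 + 4·18·17 = 20034; k=3: 2592 + 11424 + 4·32·17 = 16192; k=4: 5280 + 0 + 4·21·17 = 6708.
Minimum: 6692 at k=1.

6692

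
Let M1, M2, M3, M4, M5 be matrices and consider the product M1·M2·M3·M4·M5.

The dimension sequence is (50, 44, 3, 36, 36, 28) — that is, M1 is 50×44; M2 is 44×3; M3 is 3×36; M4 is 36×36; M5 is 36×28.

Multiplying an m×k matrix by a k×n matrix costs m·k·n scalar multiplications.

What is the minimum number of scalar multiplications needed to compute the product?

Adjacent pairs: M1M2 = 50·44·3 = 6600; M2M3 = 44·3·36 = 4752; M3M4 = 3·36·36 = 3888; M4M5 = 36·36·28 = 36288.
Length 3: M1..M3: k=1: 0+4752+50·44·36=83952; k=2: 6600+0+50·3·36=12000 → min 12000 | M2..M4: k=2: 0+3888+44·3·36=8640; k=3: 4752+0+44·36·36=61776 → min 8640 | M3..M5: k=3: 0+36288+3·36·28=39312; k=4: 3888+0+3·36·28=6912 → min 6912.
Length 4: M1..M4: k=1: 0+8640+50·44·36=87840; k=2: 6600+3888+50·3·36=15888; k=3: 12000+0+50·36·36=76800 → min 15888 | M2..M5: k=2: 0+6912+44·3·28=10608; k=3: 4752+36288+44·36·28=85392; k=4: 8640+0+44·36·28=52992 → min 10608.
Length 5: M1..M5: k=1: 0+10608+50·44·28=72208; k=2: 6600+6912+50·3·28=17712; k=3: 12000+36288+50·36·28=98688; k=4: 15888+0+50·36·28=66288 → min 17712.
Optimal order: ((M1·M2)·((M3·M4)·M5)) with cost 17712.

17712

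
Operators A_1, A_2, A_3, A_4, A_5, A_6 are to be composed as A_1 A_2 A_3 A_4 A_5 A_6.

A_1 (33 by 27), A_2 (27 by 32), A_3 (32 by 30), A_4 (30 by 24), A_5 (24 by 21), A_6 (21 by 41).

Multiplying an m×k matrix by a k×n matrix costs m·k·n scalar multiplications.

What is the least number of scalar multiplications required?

100548

Adjacent pairs: A_1A_2 = 33·27·32 = 28512; A_2A_3 = 27·32·30 = 25920; A_3A_4 = 32·30·24 = 23040; A_4A_5 = 30·24·21 = 15120; A_5A_6 = 24·21·41 = 20664.
Length 3: A_1..A_3: k=1: 0+25920+33·27·30=52650; k=2: 28512+0+33·32·30=60192 → min 52650 | A_2..A_4: k=2: 0+23040+27·32·24=43776; k=3: 25920+0+27·30·24=45360 → min 43776 | A_3..A_5: k=3: 0+15120+32·30·21=35280; k=4: 23040+0+32·24·21=39168 → min 35280 | A_4..A_6: k=4: 0+20664+30·24·41=50184; k=5: 15120+0+30·21·41=40950 → min 40950.
Length 4: A_1..A_4: k=1: 0+43776+33·27·24=65160; k=2: 28512+23040+33·32·24=76896; k=3: 52650+0+33·30·24=76410 → min 65160 | A_2..A_5: k=2: 0+35280+27·32·21=53424; k=3: 25920+15120+27·30·21=58050; k=4: 43776+0+27·24·21=57384 → min 53424 | A_3..A_6: k=3: 0+40950+32·30·41=80310; k=4: 23040+20664+32·24·41=75192; k=5: 35280+0+32·21·41=62832 → min 62832.
Length 5: A_1..A_5: k=1: 0+53424+33·27·21=72135; k=2: 28512+35280+33·32·21=85968; k=3: 52650+15120+33·30·21=88560; k=4: 65160+0+33·24·21=81792 → min 72135 | A_2..A_6: k=2: 0+62832+27·32·41=98256; k=3: 25920+40950+27·30·41=100080; k=4: 43776+20664+27·24·41=91008; k=5: 53424+0+27·21·41=76671 → min 76671.
Length 6: A_1..A_6: k=1: 0+76671+33·27·41=113202; k=2: 28512+62832+33·32·41=134640; k=3: 52650+40950+33·30·41=134190; k=4: 65160+20664+33·24·41=118296; k=5: 72135+0+33·21·41=100548 → min 100548.
Optimal order: ((A_1 (A_2 (A_3 (A_4 A_5)))) A_6) with cost 100548.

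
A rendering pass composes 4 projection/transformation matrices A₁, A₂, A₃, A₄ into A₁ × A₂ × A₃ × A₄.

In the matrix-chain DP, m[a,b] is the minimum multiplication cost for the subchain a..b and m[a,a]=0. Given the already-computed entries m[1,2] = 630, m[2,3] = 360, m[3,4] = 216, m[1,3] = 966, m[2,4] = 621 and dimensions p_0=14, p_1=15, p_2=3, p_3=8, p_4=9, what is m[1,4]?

m[1,4] = min over k∈[1,3] of m[1,k]+m[k+1,4]+p_{0}·p_k·p_{4}.
k=1: 0 + 621 + 14·15·9 = 2511; k=2: 630 + 216 + 14·3·9 = 1224; k=3: 966 + 0 + 14·8·9 = 1974.
Minimum: 1224 at k=2.

1224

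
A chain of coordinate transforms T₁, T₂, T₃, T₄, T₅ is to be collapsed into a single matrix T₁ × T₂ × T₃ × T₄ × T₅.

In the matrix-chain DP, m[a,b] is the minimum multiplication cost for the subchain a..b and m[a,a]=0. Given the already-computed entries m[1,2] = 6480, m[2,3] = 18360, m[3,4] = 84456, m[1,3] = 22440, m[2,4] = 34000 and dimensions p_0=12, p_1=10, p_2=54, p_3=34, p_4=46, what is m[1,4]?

39520

m[1,4] = min over k∈[1,3] of m[1,k]+m[k+1,4]+p_{0}·p_k·p_{4}.
k=1: 0 + 34000 + 12·10·46 = 39520; k=2: 6480 + 84456 + 12·54·46 = 120744; k=3: 22440 + 0 + 12·34·46 = 41208.
Minimum: 39520 at k=1.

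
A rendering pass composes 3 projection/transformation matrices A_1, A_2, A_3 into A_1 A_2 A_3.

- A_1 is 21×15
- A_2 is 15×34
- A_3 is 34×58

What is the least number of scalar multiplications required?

Order (A_1 (A_2 A_3)): (A_2 A_3): 15×34 by 34×58 → 15×58, cost 15·34·58 = 29580; (A_1 (A_2 A_3)): 21×15 by 15×58 → 21×58, cost 21·15·58 = 18270; cumulative 47850. Total 47850.
Order ((A_1 A_2) A_3): (A_1 A_2): 21×15 by 15×34 → 21×34, cost 21·15·34 = 10710; ((A_1 A_2) A_3): 21×34 by 34×58 → 21×58, cost 21·34·58 = 41412; cumulative 52122. Total 52122.
Minimum: 47850.

47850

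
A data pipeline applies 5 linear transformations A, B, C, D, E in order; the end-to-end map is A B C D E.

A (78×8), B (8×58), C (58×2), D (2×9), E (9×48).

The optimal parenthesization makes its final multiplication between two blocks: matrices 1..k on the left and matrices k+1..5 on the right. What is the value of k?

Adjacent pairs: AB = 78·8·58 = 36192; BC = 8·58·2 = 928; CD = 58·2·9 = 1044; DE = 2·9·48 = 864.
Length 3: A..C: k=1: 0+928+78·8·2=2176; k=2: 36192+0+78·58·2=45240 → min 2176 | B..D: k=2: 0+1044+8·58·9=5220; k=3: 928+0+8·2·9=1072 → min 1072 | C..E: k=3: 0+864+58·2·48=6432; k=4: 1044+0+58·9·48=26100 → min 6432.
Length 4: A..D: k=1: 0+1072+78·8·9=6688; k=2: 36192+1044+78·58·9=77952; k=3: 2176+0+78·2·9=3580 → min 3580 | B..E: k=2: 0+6432+8·58·48=28704; k=3: 928+864+8·2·48=2560; k=4: 1072+0+8·9·48=4528 → min 2560.
Top-level splits: k=1: (A..A)·(B..E) → 0+2560+78·8·48 = 32512; k=2: (A..B)·(C..E) → 36192+6432+78·58·48 = 259776; k=3: (A..C)·(D..E) → 2176+864+78·2·48 = 10528; k=4: (A..D)·(E..E) → 3580+0+78·9·48 = 37276.
Best split is after C, i.e. k = 3.

3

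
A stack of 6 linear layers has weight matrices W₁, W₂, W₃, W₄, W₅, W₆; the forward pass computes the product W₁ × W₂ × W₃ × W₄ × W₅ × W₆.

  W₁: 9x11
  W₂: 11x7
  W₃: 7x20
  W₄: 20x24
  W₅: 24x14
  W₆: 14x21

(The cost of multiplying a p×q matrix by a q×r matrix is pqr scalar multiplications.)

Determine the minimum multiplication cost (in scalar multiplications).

Adjacent pairs: W₁W₂ = 9·11·7 = 693; W₂W₃ = 11·7·20 = 1540; W₃W₄ = 7·20·24 = 3360; W₄W₅ = 20·24·14 = 6720; W₅W₆ = 24·14·21 = 7056.
Length 3: W₁..W₃: k=1: 0+1540+9·11·20=3520; k=2: 693+0+9·7·20=1953 → min 1953 | W₂..W₄: k=2: 0+3360+11·7·24=5208; k=3: 1540+0+11·20·24=6820 → min 5208 | W₃..W₅: k=3: 0+6720+7·20·14=8680; k=4: 3360+0+7·24·14=5712 → min 5712 | W₄..W₆: k=4: 0+7056+20·24·21=17136; k=5: 6720+0+20·14·21=12600 → min 12600.
Length 4: W₁..W₄: k=1: 0+5208+9·11·24=7584; k=2: 693+3360+9·7·24=5565; k=3: 1953+0+9·20·24=6273 → min 5565 | W₂..W₅: k=2: 0+5712+11·7·14=6790; k=3: 1540+6720+11·20·14=11340; k=4: 5208+0+11·24·14=8904 → min 6790 | W₃..W₆: k=3: 0+12600+7·20·21=15540; k=4: 3360+7056+7·24·21=13944; k=5: 5712+0+7·14·21=7770 → min 7770.
Length 5: W₁..W₅: k=1: 0+6790+9·11·14=8176; k=2: 693+5712+9·7·14=7287; k=3: 1953+6720+9·20·14=11193; k=4: 5565+0+9·24·14=8589 → min 7287 | W₂..W₆: k=2: 0+7770+11·7·21=9387; k=3: 1540+12600+11·20·21=18760; k=4: 5208+7056+11·24·21=17808; k=5: 6790+0+11·14·21=10024 → min 9387.
Length 6: W₁..W₆: k=1: 0+9387+9·11·21=11466; k=2: 693+7770+9·7·21=9786; k=3: 1953+12600+9·20·21=18333; k=4: 5565+7056+9·24·21=17157; k=5: 7287+0+9·14·21=9933 → min 9786.
Optimal order: ((W₁ × W₂) × (((W₃ × W₄) × W₅) × W₆)) with cost 9786.

9786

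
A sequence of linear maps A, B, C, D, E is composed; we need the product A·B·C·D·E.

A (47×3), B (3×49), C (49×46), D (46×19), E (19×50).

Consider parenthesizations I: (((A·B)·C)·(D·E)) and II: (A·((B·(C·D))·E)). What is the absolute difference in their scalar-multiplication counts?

209128

Order I = (((A·B)·C)·(D·E)): (A·B): 47×3 by 3×49 → 47×49, cost 47·3·49 = 6909; ((A·B)·C): 47×49 by 49×46 → 47×46, cost 47·49·46 = 105938; cumulative 112847; (D·E): 46×19 by 19×50 → 46×50, cost 46·19·50 = 43700; (((A·B)·C)·(D·E)): 47×46 by 46×50 → 47×50, cost 47·46·50 = 108100; cumulative 264647. Total 264647.
Order II = (A·((B·(C·D))·E)): (C·D): 49×46 by 46×19 → 49×19, cost 49·46·19 = 42826; (B·(C·D)): 3×49 by 49×19 → 3×19, cost 3·49·19 = 2793; cumulative 45619; ((B·(C·D))·E): 3×19 by 19×50 → 3×50, cost 3·19·50 = 2850; cumulative 48469; (A·((B·(C·D))·E)): 47×3 by 3×50 → 47×50, cost 47·3·50 = 7050; cumulative 55519. Total 55519.
Difference: |264647 − 55519| = 209128.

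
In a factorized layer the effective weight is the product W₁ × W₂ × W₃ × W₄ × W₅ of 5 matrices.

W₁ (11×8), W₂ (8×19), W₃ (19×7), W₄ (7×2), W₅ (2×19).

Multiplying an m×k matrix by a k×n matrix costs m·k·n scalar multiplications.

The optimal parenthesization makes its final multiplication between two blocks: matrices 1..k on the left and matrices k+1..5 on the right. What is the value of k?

Adjacent pairs: W₁W₂ = 11·8·19 = 1672; W₂W₃ = 8·19·7 = 1064; W₃W₄ = 19·7·2 = 266; W₄W₅ = 7·2·19 = 266.
Length 3: W₁..W₃: k=1: 0+1064+11·8·7=1680; k=2: 1672+0+11·19·7=3135 → min 1680 | W₂..W₄: k=2: 0+266+8·19·2=570; k=3: 1064+0+8·7·2=1176 → min 570 | W₃..W₅: k=3: 0+266+19·7·19=2793; k=4: 266+0+19·2·19=988 → min 988.
Length 4: W₁..W₄: k=1: 0+570+11·8·2=746; k=2: 1672+266+11·19·2=2356; k=3: 1680+0+11·7·2=1834 → min 746 | W₂..W₅: k=2: 0+988+8·19·19=3876; k=3: 1064+266+8·7·19=2394; k=4: 570+0+8·2·19=874 → min 874.
Top-level splits: k=1: (W₁..W₁)·(W₂..W₅) → 0+874+11·8·19 = 2546; k=2: (W₁..W₂)·(W₃..W₅) → 1672+988+11·19·19 = 6631; k=3: (W₁..W₃)·(W₄..W₅) → 1680+266+11·7·19 = 3409; k=4: (W₁..W₄)·(W₅..W₅) → 746+0+11·2·19 = 1164.
Best split is after W₄, i.e. k = 4.

4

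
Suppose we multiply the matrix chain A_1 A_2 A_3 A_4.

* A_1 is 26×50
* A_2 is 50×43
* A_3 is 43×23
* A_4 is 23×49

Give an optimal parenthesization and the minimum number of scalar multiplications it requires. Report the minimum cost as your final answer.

108652

Adjacent pairs: A_1A_2 = 26·50·43 = 55900; A_2A_3 = 50·43·23 = 49450; A_3A_4 = 43·23·49 = 48461.
Length 3: A_1..A_3: k=1: 0+49450+26·50·23=79350; k=2: 55900+0+26·43·23=81614 → min 79350 | A_2..A_4: k=2: 0+48461+50·43·49=153811; k=3: 49450+0+50·23·49=105800 → min 105800.
Length 4: A_1..A_4: k=1: 0+105800+26·50·49=169500; k=2: 55900+48461+26·43·49=159143; k=3: 79350+0+26·23·49=108652 → min 108652.
Optimal parenthesization: ((A_1 (A_2 A_3)) A_4) with cost 108652.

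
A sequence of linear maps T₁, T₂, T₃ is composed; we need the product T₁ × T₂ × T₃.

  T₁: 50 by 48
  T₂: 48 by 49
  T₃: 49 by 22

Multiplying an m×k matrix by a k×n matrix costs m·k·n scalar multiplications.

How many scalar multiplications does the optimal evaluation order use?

104544

Order (T₁ × (T₂ × T₃)): (T₂ × T₃): 48×49 by 49×22 → 48×22, cost 48·49·22 = 51744; (T₁ × (T₂ × T₃)): 50×48 by 48×22 → 50×22, cost 50·48·22 = 52800; cumulative 104544. Total 104544.
Order ((T₁ × T₂) × T₃): (T₁ × T₂): 50×48 by 48×49 → 50×49, cost 50·48·49 = 117600; ((T₁ × T₂) × T₃): 50×49 by 49×22 → 50×22, cost 50·49·22 = 53900; cumulative 171500. Total 171500.
Minimum: 104544.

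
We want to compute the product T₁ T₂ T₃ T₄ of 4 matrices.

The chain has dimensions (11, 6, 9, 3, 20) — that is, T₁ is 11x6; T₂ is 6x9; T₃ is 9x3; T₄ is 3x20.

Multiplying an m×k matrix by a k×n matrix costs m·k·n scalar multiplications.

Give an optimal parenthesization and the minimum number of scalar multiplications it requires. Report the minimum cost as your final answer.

Adjacent pairs: T₁T₂ = 11·6·9 = 594; T₂T₃ = 6·9·3 = 162; T₃T₄ = 9·3·20 = 540.
Length 3: T₁..T₃: k=1: 0+162+11·6·3=360; k=2: 594+0+11·9·3=891 → min 360 | T₂..T₄: k=2: 0+540+6·9·20=1620; k=3: 162+0+6·3·20=522 → min 522.
Length 4: T₁..T₄: k=1: 0+522+11·6·20=1842; k=2: 594+540+11·9·20=3114; k=3: 360+0+11·3·20=1020 → min 1020.
Optimal parenthesization: ((T₁ (T₂ T₃)) T₄) with cost 1020.

1020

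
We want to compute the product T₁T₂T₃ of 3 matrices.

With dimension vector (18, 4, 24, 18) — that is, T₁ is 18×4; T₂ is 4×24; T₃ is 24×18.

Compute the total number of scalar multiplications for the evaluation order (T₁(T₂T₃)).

3024

(T₂T₃): 4×24 by 24×18 → 4×18, cost 4·24·18 = 1728
(T₁(T₂T₃)): 18×4 by 4×18 → 18×18, cost 18·4·18 = 1296; cumulative 3024
Total: 3024 scalar multiplications.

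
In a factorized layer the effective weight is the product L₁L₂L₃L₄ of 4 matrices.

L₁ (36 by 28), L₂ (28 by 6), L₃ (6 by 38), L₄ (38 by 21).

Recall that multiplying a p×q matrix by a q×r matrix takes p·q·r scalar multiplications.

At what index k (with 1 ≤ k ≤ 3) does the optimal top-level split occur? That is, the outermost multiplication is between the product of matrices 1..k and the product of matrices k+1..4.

2

Adjacent pairs: L₁L₂ = 36·28·6 = 6048; L₂L₃ = 28·6·38 = 6384; L₃L₄ = 6·38·21 = 4788.
Length 3: L₁..L₃: k=1: 0+6384+36·28·38=44688; k=2: 6048+0+36·6·38=14256 → min 14256 | L₂..L₄: k=2: 0+4788+28·6·21=8316; k=3: 6384+0+28·38·21=28728 → min 8316.
Top-level splits: k=1: (L₁..L₁)·(L₂..L₄) → 0+8316+36·28·21 = 29484; k=2: (L₁..L₂)·(L₃..L₄) → 6048+4788+36·6·21 = 15372; k=3: (L₁..L₃)·(L₄..L₄) → 14256+0+36·38·21 = 42984.
Best split is after L₂, i.e. k = 2.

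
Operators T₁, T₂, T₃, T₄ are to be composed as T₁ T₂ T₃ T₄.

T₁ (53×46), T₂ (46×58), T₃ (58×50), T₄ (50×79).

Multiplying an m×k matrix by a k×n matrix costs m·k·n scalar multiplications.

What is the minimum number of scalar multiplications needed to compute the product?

Adjacent pairs: T₁T₂ = 53·46·58 = 141404; T₂T₃ = 46·58·50 = 133400; T₃T₄ = 58·50·79 = 229100.
Length 3: T₁..T₃: k=1: 0+133400+53·46·50=255300; k=2: 141404+0+53·58·50=295104 → min 255300 | T₂..T₄: k=2: 0+229100+46·58·79=439872; k=3: 133400+0+46·50·79=315100 → min 315100.
Length 4: T₁..T₄: k=1: 0+315100+53·46·79=507702; k=2: 141404+229100+53·58·79=613350; k=3: 255300+0+53·50·79=464650 → min 464650.
Optimal order: ((T₁ (T₂ T₃)) T₄) with cost 464650.

464650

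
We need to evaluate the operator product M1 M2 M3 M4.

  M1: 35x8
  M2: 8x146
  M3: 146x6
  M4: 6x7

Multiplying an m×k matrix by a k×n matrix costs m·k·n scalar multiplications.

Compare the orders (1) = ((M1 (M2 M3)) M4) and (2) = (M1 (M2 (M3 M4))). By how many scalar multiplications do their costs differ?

Order (1) = ((M1 (M2 M3)) M4): (M2 M3): 8×146 by 146×6 → 8×6, cost 8·146·6 = 7008; (M1 (M2 M3)): 35×8 by 8×6 → 35×6, cost 35·8·6 = 1680; cumulative 8688; ((M1 (M2 M3)) M4): 35×6 by 6×7 → 35×7, cost 35·6·7 = 1470; cumulative 10158. Total 10158.
Order (2) = (M1 (M2 (M3 M4))): (M3 M4): 146×6 by 6×7 → 146×7, cost 146·6·7 = 6132; (M2 (M3 M4)): 8×146 by 146×7 → 8×7, cost 8·146·7 = 8176; cumulative 14308; (M1 (M2 (M3 M4))): 35×8 by 8×7 → 35×7, cost 35·8·7 = 1960; cumulative 16268. Total 16268.
Difference: |10158 − 16268| = 6110.

6110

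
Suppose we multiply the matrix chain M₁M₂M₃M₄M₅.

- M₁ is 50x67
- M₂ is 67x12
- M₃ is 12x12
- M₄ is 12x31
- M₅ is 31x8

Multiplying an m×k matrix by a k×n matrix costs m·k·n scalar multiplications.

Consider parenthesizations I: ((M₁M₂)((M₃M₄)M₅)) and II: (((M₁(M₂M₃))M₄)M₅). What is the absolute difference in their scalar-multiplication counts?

Order I = ((M₁M₂)((M₃M₄)M₅)): (M₁M₂): 50×67 by 67×12 → 50×12, cost 50·67·12 = 40200; (M₃M₄): 12×12 by 12×31 → 12×31, cost 12·12·31 = 4464; ((M₃M₄)M₅): 12×31 by 31×8 → 12×8, cost 12·31·8 = 2976; cumulative 7440; ((M₁M₂)((M₃M₄)M₅)): 50×12 by 12×8 → 50×8, cost 50·12·8 = 4800; cumulative 52440. Total 52440.
Order II = (((M₁(M₂M₃))M₄)M₅): (M₂M₃): 67×12 by 12×12 → 67×12, cost 67·12·12 = 9648; (M₁(M₂M₃)): 50×67 by 67×12 → 50×12, cost 50·67·12 = 40200; cumulative 49848; ((M₁(M₂M₃))M₄): 50×12 by 12×31 → 50×31, cost 50·12·31 = 18600; cumulative 68448; (((M₁(M₂M₃))M₄)M₅): 50×31 by 31×8 → 50×8, cost 50·31·8 = 12400; cumulative 80848. Total 80848.
Difference: |52440 − 80848| = 28408.

28408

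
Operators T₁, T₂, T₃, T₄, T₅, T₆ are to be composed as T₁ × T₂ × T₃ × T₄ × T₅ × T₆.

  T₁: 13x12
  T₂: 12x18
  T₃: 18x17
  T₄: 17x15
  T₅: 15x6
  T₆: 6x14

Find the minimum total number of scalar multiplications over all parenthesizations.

6690

Adjacent pairs: T₁T₂ = 13·12·18 = 2808; T₂T₃ = 12·18·17 = 3672; T₃T₄ = 18·17·15 = 4590; T₄T₅ = 17·15·6 = 1530; T₅T₆ = 15·6·14 = 1260.
Length 3: T₁..T₃: k=1: 0+3672+13·12·17=6324; k=2: 2808+0+13·18·17=6786 → min 6324 | T₂..T₄: k=2: 0+4590+12·18·15=7830; k=3: 3672+0+12·17·15=6732 → min 6732 | T₃..T₅: k=3: 0+1530+18·17·6=3366; k=4: 4590+0+18·15·6=6210 → min 3366 | T₄..T₆: k=4: 0+1260+17·15·14=4830; k=5: 1530+0+17·6·14=2958 → min 2958.
Length 4: T₁..T₄: k=1: 0+6732+13·12·15=9072; k=2: 2808+4590+13·18·15=10908; k=3: 6324+0+13·17·15=9639 → min 9072 | T₂..T₅: k=2: 0+3366+12·18·6=4662; k=3: 3672+1530+12·17·6=6426; k=4: 6732+0+12·15·6=7812 → min 4662 | T₃..T₆: k=3: 0+2958+18·17·14=7242; k=4: 4590+1260+18·15·14=9630; k=5: 3366+0+18·6·14=4878 → min 4878.
Length 5: T₁..T₅: k=1: 0+4662+13·12·6=5598; k=2: 2808+3366+13·18·6=7578; k=3: 6324+1530+13·17·6=9180; k=4: 9072+0+13·15·6=10242 → min 5598 | T₂..T₆: k=2: 0+4878+12·18·14=7902; k=3: 3672+2958+12·17·14=9486; k=4: 6732+1260+12·15·14=10512; k=5: 4662+0+12·6·14=5670 → min 5670.
Length 6: T₁..T₆: k=1: 0+5670+13·12·14=7854; k=2: 2808+4878+13·18·14=10962; k=3: 6324+2958+13·17·14=12376; k=4: 9072+1260+13·15·14=13062; k=5: 5598+0+13·6·14=6690 → min 6690.
Optimal order: ((T₁ × (T₂ × (T₃ × (T₄ × T₅)))) × T₆) with cost 6690.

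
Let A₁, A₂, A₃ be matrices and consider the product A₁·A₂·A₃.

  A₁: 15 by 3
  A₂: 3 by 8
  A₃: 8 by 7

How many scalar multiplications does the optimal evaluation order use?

Order (A₁·(A₂·A₃)): (A₂·A₃): 3×8 by 8×7 → 3×7, cost 3·8·7 = 168; (A₁·(A₂·A₃)): 15×3 by 3×7 → 15×7, cost 15·3·7 = 315; cumulative 483. Total 483.
Order ((A₁·A₂)·A₃): (A₁·A₂): 15×3 by 3×8 → 15×8, cost 15·3·8 = 360; ((A₁·A₂)·A₃): 15×8 by 8×7 → 15×7, cost 15·8·7 = 840; cumulative 1200. Total 1200.
Minimum: 483.

483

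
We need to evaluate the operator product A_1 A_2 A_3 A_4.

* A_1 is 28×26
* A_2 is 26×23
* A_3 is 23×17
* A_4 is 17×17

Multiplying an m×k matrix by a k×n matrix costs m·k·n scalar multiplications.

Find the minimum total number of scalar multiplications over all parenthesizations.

Adjacent pairs: A_1A_2 = 28·26·23 = 16744; A_2A_3 = 26·23·17 = 10166; A_3A_4 = 23·17·17 = 6647.
Length 3: A_1..A_3: k=1: 0+10166+28·26·17=22542; k=2: 16744+0+28·23·17=27692 → min 22542 | A_2..A_4: k=2: 0+6647+26·23·17=16813; k=3: 10166+0+26·17·17=17680 → min 16813.
Length 4: A_1..A_4: k=1: 0+16813+28·26·17=29189; k=2: 16744+6647+28·23·17=34339; k=3: 22542+0+28·17·17=30634 → min 29189.
Optimal order: (A_1 (A_2 (A_3 A_4))) with cost 29189.

29189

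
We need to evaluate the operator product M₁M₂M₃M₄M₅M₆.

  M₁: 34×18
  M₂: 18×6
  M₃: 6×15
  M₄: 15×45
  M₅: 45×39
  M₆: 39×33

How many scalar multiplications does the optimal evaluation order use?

Adjacent pairs: M₁M₂ = 34·18·6 = 3672; M₂M₃ = 18·6·15 = 1620; M₃M₄ = 6·15·45 = 4050; M₄M₅ = 15·45·39 = 26325; M₅M₆ = 45·39·33 = 57915.
Length 3: M₁..M₃: k=1: 0+1620+34·18·15=10800; k=2: 3672+0+34·6·15=6732 → min 6732 | M₂..M₄: k=2: 0+4050+18·6·45=8910; k=3: 1620+0+18·15·45=13770 → min 8910 | M₃..M₅: k=3: 0+26325+6·15·39=29835; k=4: 4050+0+6·45·39=14580 → min 14580 | M₄..M₆: k=4: 0+57915+15·45·33=80190; k=5: 26325+0+15·39·33=45630 → min 45630.
Length 4: M₁..M₄: k=1: 0+8910+34·18·45=36450; k=2: 3672+4050+34·6·45=16902; k=3: 6732+0+34·15·45=29682 → min 16902 | M₂..M₅: k=2: 0+14580+18·6·39=18792; k=3: 1620+26325+18·15·39=38475; k=4: 8910+0+18·45·39=40500 → min 18792 | M₃..M₆: k=3: 0+45630+6·15·33=48600; k=4: 4050+57915+6·45·33=70875; k=5: 14580+0+6·39·33=22302 → min 22302.
Length 5: M₁..M₅: k=1: 0+18792+34·18·39=42660; k=2: 3672+14580+34·6·39=26208; k=3: 6732+26325+34·15·39=52947; k=4: 16902+0+34·45·39=76572 → min 26208 | M₂..M₆: k=2: 0+22302+18·6·33=25866; k=3: 1620+45630+18·15·33=56160; k=4: 8910+57915+18·45·33=93555; k=5: 18792+0+18·39·33=41958 → min 25866.
Length 6: M₁..M₆: k=1: 0+25866+34·18·33=46062; k=2: 3672+22302+34·6·33=32706; k=3: 6732+45630+34·15·33=69192; k=4: 16902+57915+34·45·33=125307; k=5: 26208+0+34·39·33=69966 → min 32706.
Optimal order: ((M₁M₂)(((M₃M₄)M₅)M₆)) with cost 32706.

32706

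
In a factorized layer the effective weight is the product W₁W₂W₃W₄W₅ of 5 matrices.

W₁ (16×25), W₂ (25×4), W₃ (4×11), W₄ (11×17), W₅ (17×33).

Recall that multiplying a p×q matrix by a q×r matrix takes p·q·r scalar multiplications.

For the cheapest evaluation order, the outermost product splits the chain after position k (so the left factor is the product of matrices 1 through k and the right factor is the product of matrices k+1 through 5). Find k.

Adjacent pairs: W₁W₂ = 16·25·4 = 1600; W₂W₃ = 25·4·11 = 1100; W₃W₄ = 4·11·17 = 748; W₄W₅ = 11·17·33 = 6171.
Length 3: W₁..W₃: k=1: 0+1100+16·25·11=5500; k=2: 1600+0+16·4·11=2304 → min 2304 | W₂..W₄: k=2: 0+748+25·4·17=2448; k=3: 1100+0+25·11·17=5775 → min 2448 | W₃..W₅: k=3: 0+6171+4·11·33=7623; k=4: 748+0+4·17·33=2992 → min 2992.
Length 4: W₁..W₄: k=1: 0+2448+16·25·17=9248; k=2: 1600+748+16·4·17=3436; k=3: 2304+0+16·11·17=5296 → min 3436 | W₂..W₅: k=2: 0+2992+25·4·33=6292; k=3: 1100+6171+25·11·33=16346; k=4: 2448+0+25·17·33=16473 → min 6292.
Top-level splits: k=1: (W₁..W₁)·(W₂..W₅) → 0+6292+16·25·33 = 19492; k=2: (W₁..W₂)·(W₃..W₅) → 1600+2992+16·4·33 = 6704; k=3: (W₁..W₃)·(W₄..W₅) → 2304+6171+16·11·33 = 14283; k=4: (W₁..W₄)·(W₅..W₅) → 3436+0+16·17·33 = 12412.
Best split is after W₂, i.e. k = 2.

2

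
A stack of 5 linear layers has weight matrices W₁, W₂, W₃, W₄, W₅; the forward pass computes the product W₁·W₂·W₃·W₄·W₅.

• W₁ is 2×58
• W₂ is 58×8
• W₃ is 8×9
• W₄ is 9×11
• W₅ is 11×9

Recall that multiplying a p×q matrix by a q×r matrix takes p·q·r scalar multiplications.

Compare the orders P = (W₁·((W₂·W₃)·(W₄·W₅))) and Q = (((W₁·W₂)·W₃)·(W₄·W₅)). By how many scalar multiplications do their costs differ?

Order P = (W₁·((W₂·W₃)·(W₄·W₅))): (W₂·W₃): 58×8 by 8×9 → 58×9, cost 58·8·9 = 4176; (W₄·W₅): 9×11 by 11×9 → 9×9, cost 9·11·9 = 891; ((W₂·W₃)·(W₄·W₅)): 58×9 by 9×9 → 58×9, cost 58·9·9 = 4698; cumulative 9765; (W₁·((W₂·W₃)·(W₄·W₅))): 2×58 by 58×9 → 2×9, cost 2·58·9 = 1044; cumulative 10809. Total 10809.
Order Q = (((W₁·W₂)·W₃)·(W₄·W₅)): (W₁·W₂): 2×58 by 58×8 → 2×8, cost 2·58·8 = 928; ((W₁·W₂)·W₃): 2×8 by 8×9 → 2×9, cost 2·8·9 = 144; cumulative 1072; (W₄·W₅): 9×11 by 11×9 → 9×9, cost 9·11·9 = 891; (((W₁·W₂)·W₃)·(W₄·W₅)): 2×9 by 9×9 → 2×9, cost 2·9·9 = 162; cumulative 2125. Total 2125.
Difference: |10809 − 2125| = 8684.

8684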